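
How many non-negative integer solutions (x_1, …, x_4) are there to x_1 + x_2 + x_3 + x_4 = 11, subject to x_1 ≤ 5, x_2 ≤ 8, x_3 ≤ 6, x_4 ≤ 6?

By stars and bars, unrestricted non-negative solutions to x_1+…+x_4 = 11 number C(11+3,3) = 364.
Subtract solutions that violate a single cap (substitute x_i' = x_i − (cap_i+1)): x_1 ≥ 6 gives C(8,3) = 56; x_2 ≥ 9 gives C(5,3) = 10; x_3 ≥ 7 gives C(7,3) = 35; x_4 ≥ 7 gives C(7,3) = 35. Together 136.
No two caps can be exceeded simultaneously, so the pair terms are all 0.
By inclusion–exclusion the count is 364 − 136 + 0 = 228.

228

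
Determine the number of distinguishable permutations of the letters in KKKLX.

20

The 5 letters of KKKLX have repeats: K appearing 3 times.
So there are 5! / (3!) = 20 distinguishable arrangements.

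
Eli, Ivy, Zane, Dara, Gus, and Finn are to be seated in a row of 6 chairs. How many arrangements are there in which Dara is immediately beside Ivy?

Glue Dara and Ivy into one block (2 internal orders), leaving 5 units to arrange in a row.
So the count is 2·(5)! = 240.

240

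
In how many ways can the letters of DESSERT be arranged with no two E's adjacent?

There are 7!/(2!·2!) = 1260 arrangements of DESSERT in total.
If the two E's are adjacent, glue them into one block, leaving 6 items to arrange: (6)!/(2!) = 360 ways.
Subtracting, 1260 − 360 = 900 arrangements keep the E's apart.

900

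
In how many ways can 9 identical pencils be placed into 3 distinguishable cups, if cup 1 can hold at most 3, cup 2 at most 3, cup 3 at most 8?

Ignoring the caps, the number of non-negative solutions to x_1+…+x_3 = 9 is C(11,2) = 55.
Subtract solutions that violate a single cap (substitute x_i' = x_i − (cap_i+1)): x_1 ≥ 4 gives C(7,2) = 21; x_2 ≥ 4 gives C(7,2) = 21; x_3 ≥ 9 gives C(2,2) = 1. Together 43.
Add back pairs where two caps are both exceeded: 3 + 0 + 0 = 3.
By inclusion–exclusion the count is 55 − 43 + 3 = 15.

15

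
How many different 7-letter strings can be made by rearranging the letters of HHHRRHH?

21

Letter multiplicities in HHHRRHH: H×5, R×2.
The number of distinct arrangements is 7!/(5!·2!) = 5040/240 = 21.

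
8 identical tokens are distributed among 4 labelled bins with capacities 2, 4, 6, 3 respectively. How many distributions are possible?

55

Ignoring the caps, the number of non-negative solutions to x_1+…+x_4 = 8 is C(11,3) = 165.
Subtract solutions that violate a single cap (substitute x_i' = x_i − (cap_i+1)): x_1 ≥ 3 gives C(8,3) = 56; x_2 ≥ 5 gives C(6,3) = 20; x_3 ≥ 7 gives C(4,3) = 4; x_4 ≥ 4 gives C(7,3) = 35. Together 115.
Add back pairs where two caps are both exceeded: 1 + 0 + 4 + 0 + 0 + 0 = 5.
By inclusion–exclusion the count is 165 − 115 + 5 = 55.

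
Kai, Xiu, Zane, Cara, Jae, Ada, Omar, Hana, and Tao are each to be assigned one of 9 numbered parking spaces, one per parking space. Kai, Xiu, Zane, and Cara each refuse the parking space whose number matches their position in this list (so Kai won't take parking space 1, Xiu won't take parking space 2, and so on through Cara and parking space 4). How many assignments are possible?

Let Aᵢ (for 1 ≤ i ≤ 4) be the placements that put person i in their forbidden parking space. Any j of these fix j positions, leaving (9−j)! ways to fill the rest, and there are C(4,j) ways to pick which j.
By inclusion–exclusion, the number of valid placements is Σ_{j=0}^{4} (−1)^j C(4,j)·(9−j)!.
Computing: 362880 − 161280 + 30240 − 2880 + 120 = 229080.

229080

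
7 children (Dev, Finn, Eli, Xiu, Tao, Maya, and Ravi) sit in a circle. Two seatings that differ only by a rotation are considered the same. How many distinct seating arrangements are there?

720

Fix one person's seat to break rotational symmetry; the remaining 6 people can be arranged in (6)! = 720 ways.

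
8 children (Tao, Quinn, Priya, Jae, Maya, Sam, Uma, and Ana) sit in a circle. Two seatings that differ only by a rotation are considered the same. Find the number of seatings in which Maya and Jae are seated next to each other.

1440

Treat {Maya, Jae} as one unit (2 internal orders) and seat the resulting 7 units around the table: (6)! circular arrangements.
So 2 × (6)! = 2 × 720 = 1440.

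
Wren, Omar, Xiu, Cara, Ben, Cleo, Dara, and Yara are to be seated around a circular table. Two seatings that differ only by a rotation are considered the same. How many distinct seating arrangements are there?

Seat Wren anywhere (absorbing the rotational symmetry), then permute the other 7: (7)! = 5040.

5040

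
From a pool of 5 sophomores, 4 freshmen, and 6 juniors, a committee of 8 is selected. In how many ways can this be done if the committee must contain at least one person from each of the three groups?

6216

Unrestricted: C(15,8) = 6435 ways to pick any 8 of the 15.
Selections missing a whole group: no sophomores → C(10,8) = 45; no freshmen → C(11,8) = 165; no juniors → C(9,8) = 9.
Add back selections omitting two groups (i.e. drawn from a single group): C(5,8) + C(4,8) + C(6,8) = 0.
By inclusion–exclusion: 6435 − 219 + 0 = 6216.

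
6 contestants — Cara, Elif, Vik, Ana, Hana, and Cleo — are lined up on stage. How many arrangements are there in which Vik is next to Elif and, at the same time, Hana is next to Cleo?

96

Treat {Vik,Elif} as one block (2 orders) and {Hana,Cleo} as another (2 orders).
That leaves 4 units to arrange: 2 × 2 × 4! = 4 × 24 = 96.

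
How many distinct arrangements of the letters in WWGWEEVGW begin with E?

Fix E in the first position and arrange the remaining 8 letters.
Those 8 letters have G appearing twice and W appearing 4 times, giving (8)!/(4!·2!) = 840.

840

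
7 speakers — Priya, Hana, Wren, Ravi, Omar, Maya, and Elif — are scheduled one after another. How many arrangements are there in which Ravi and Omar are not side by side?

3600

Of the 7! = 5040 arrangements, those with Ravi and Omar adjacent number 2 × 6! = 1440 (treat the pair as a block with 2 internal orders).
So 5040 − 1440 = 3600 arrangements keep them apart.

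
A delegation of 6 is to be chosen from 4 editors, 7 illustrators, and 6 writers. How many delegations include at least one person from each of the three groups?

Unrestricted: C(17,6) = 12376 ways to pick any 6 of the 17.
Selections missing a whole group: no editors → C(13,6) = 1716; no illustrators → C(10,6) = 210; no writers → C(11,6) = 462.
Add back selections omitting two groups (i.e. drawn from a single group): C(4,6) + C(7,6) + C(6,6) = 8.
By inclusion–exclusion: 12376 − 2388 + 8 = 9996.

9996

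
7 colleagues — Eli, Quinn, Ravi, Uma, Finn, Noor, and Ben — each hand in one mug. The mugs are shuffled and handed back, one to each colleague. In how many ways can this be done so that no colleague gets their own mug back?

1854

This is the derangement count D_7: permutations of 7 items with no fixed point.
By inclusion–exclusion this is Σ_{j=0}^{7} (−1)^j C(7,j)·(7−j)!.
Computing: 5040 − 5040 + 2520 − 840 + 210 − 42 + 7 − 1 = 1854.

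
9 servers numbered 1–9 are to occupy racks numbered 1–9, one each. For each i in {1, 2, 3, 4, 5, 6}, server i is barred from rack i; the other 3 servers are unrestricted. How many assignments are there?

Let Aᵢ (for 1 ≤ i ≤ 6) be the placements that put server i in its forbidden rack. Any j of these fix j positions, leaving (9−j)! ways to fill the rest, and there are C(6,j) ways to pick which j.
By inclusion–exclusion, the number of valid placements is Σ_{j=0}^{6} (−1)^j C(6,j)·(9−j)!.
Computing: 362880 − 241920 + 75600 − 14400 + 1800 − 144 + 6 = 183822.

183822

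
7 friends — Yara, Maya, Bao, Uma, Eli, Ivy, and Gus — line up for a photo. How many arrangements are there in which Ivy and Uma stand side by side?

Glue Ivy and Uma into one block (2 internal orders), leaving 6 units to arrange in a row.
That gives 2 × 6! = 2 × 720 = 1440.

1440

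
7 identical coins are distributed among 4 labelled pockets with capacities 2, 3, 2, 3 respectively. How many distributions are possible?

18

Ignoring the caps, the number of non-negative solutions to x_1+…+x_4 = 7 is C(10,3) = 120.
Subtract solutions that violate a single cap (substitute x_i' = x_i − (cap_i+1)): x_1 ≥ 3 gives C(7,3) = 35; x_2 ≥ 4 gives C(6,3) = 20; x_3 ≥ 3 gives C(7,3) = 35; x_4 ≥ 4 gives C(6,3) = 20. Together 110.
Add back pairs where two caps are both exceeded: 1 + 4 + 1 + 1 + 0 + 1 = 8.
By inclusion–exclusion the count is 120 − 110 + 8 = 18.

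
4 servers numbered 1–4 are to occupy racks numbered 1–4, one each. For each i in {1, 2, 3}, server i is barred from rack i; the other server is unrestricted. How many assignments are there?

Let Aᵢ (for i ∈ {1, 2, 3}) be the placements that put server i in its forbidden rack. Any j of these fix j positions, leaving (4−j)! ways to fill the rest, and there are C(3,j) ways to pick which j.
By inclusion–exclusion, the number of valid placements is Σ_{j=0}^{3} (−1)^j C(3,j)·(4−j)!.
Computing: 24 − 18 + 6 − 1 = 11.

11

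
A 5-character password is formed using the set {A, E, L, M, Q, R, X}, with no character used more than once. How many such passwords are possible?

2520

With no repetition, fill the 5 characters in order: 7 choices, then 6, down to 3.
7 × 6 × 5 × 4 × 3 = 2520.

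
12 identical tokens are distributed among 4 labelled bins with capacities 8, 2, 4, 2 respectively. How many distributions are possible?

Ignoring the caps, the number of non-negative solutions to x_1+…+x_4 = 12 is C(15,3) = 455.
Subtract solutions that violate a single cap (substitute x_i' = x_i − (cap_i+1)): x_1 ≥ 9 gives C(6,3) = 20; x_2 ≥ 3 gives C(12,3) = 220; x_3 ≥ 5 gives C(10,3) = 120; x_4 ≥ 3 gives C(12,3) = 220. Together 580.
Add back pairs where two caps are both exceeded: 1 + 0 + 1 + 35 + 84 + 35 = 156.
Subtract triples: 0 + 0 + 0 + 4 = 4.
By inclusion–exclusion the count is 455 − 580 + 156 − 4 = 27.

27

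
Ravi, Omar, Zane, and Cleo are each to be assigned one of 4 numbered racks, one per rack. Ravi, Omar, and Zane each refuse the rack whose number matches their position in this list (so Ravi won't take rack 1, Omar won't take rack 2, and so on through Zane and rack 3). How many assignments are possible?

11

Let Aᵢ (for i ∈ {1, 2, 3}) be the placements that put person i in their forbidden rack. Any j of these fix j positions, leaving (4−j)! ways to fill the rest, and there are C(3,j) ways to pick which j.
By inclusion–exclusion, the number of valid placements is Σ_{j=0}^{3} (−1)^j C(3,j)·(4−j)!.
Computing: 24 − 18 + 6 − 1 = 11.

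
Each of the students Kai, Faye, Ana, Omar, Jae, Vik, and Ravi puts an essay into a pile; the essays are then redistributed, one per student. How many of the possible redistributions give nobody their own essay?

This is the derangement count D_7: permutations of 7 items with no fixed point.
By inclusion–exclusion this is Σ_{j=0}^{7} (−1)^j C(7,j)·(7−j)!.
Computing: 5040 − 5040 + 2520 − 840 + 210 − 42 + 7 − 1 = 1854.

1854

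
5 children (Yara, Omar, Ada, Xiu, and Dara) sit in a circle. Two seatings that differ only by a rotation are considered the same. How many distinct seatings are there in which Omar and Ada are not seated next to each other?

Without the restriction there are (4)! = 24 seatings.
Those with Omar next to Ada: fuse the pair into one unit and seat 4 units around a circle — 2·(3)! = 12.
Subtracting, 24 − 12 = 12.

12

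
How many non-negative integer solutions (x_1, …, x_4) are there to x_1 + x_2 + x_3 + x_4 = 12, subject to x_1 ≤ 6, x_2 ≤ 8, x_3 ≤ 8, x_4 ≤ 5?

Without the upper bounds there are C(15,3) = 455 ways to split 12 among 4 variables.
Subtract solutions that violate a single cap (substitute x_i' = x_i − (cap_i+1)): x_1 ≥ 7 gives C(8,3) = 56; x_2 ≥ 9 gives C(6,3) = 20; x_3 ≥ 9 gives C(6,3) = 20; x_4 ≥ 6 gives C(9,3) = 84. Together 180.
No two caps can be exceeded simultaneously, so the pair terms are all 0.
By inclusion–exclusion the count is 455 − 180 + 0 = 275.

275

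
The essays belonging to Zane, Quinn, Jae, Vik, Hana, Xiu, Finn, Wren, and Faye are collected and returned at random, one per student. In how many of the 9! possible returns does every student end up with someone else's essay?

133496

Count assignments avoiding every fixed point. For any j of the 9 students fixed to their own essay, the other 9−j can be arranged in (9−j)! ways.
By inclusion–exclusion this is Σ_{j=0}^{9} (−1)^j C(9,j)·(9−j)!.
Computing: 362880 − 362880 + 181440 − 60480 + 15120 − 3024 + 504 − 72 + 9 − 1 = 133496.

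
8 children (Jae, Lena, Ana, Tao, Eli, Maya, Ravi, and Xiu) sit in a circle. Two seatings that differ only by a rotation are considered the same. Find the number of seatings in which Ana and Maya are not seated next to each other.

All circular seatings of 8 people number (7)! = 5040.
Seatings with Ana beside Maya: treat them as a block with 2 internal orders, giving 2 × (6)! = 1440.
Subtracting, 5040 − 1440 = 3600.

3600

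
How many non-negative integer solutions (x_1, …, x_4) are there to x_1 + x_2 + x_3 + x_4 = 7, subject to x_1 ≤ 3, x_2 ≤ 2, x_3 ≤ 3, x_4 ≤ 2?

18

Without the upper bounds there are C(10,3) = 120 ways to split 7 among 4 variables.
Subtract solutions that violate a single cap (substitute x_i' = x_i − (cap_i+1)): x_1 ≥ 4 gives C(6,3) = 20; x_2 ≥ 3 gives C(7,3) = 35; x_3 ≥ 4 gives C(6,3) = 20; x_4 ≥ 3 gives C(7,3) = 35. Together 110.
Add back pairs where two caps are both exceeded: 1 + 0 + 1 + 1 + 4 + 1 = 8.
By inclusion–exclusion the count is 120 − 110 + 8 = 18.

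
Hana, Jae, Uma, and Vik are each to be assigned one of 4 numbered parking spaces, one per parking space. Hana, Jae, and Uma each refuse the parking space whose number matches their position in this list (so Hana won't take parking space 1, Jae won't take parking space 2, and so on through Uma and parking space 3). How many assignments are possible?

11

Let Aᵢ (for i ∈ {1, 2, 3}) be the placements that put person i in their forbidden parking space. Any j of these fix j positions, leaving (4−j)! ways to fill the rest, and there are C(3,j) ways to pick which j.
By inclusion–exclusion, the number of valid placements is Σ_{j=0}^{3} (−1)^j C(3,j)·(4−j)!.
Computing: 24 − 18 + 6 − 1 = 11.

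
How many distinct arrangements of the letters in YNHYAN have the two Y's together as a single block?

60

Treat the 2 copies of Y as a single block. The multiset to arrange is then {YY, A, H, N, N}, 5 items in all.
That gives (5)!/(2!) = 60 arrangements.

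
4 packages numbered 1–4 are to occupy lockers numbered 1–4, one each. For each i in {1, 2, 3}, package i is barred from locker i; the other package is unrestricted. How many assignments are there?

11

Let Aᵢ (for i ∈ {1, 2, 3}) be the placements that put package i in its forbidden locker. Any j of these fix j positions, leaving (4−j)! ways to fill the rest, and there are C(3,j) ways to pick which j.
By inclusion–exclusion, the number of valid placements is Σ_{j=0}^{3} (−1)^j C(3,j)·(4−j)!.
Computing: 24 − 18 + 6 − 1 = 11.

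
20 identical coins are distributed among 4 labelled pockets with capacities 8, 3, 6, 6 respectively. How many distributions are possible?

20

By stars and bars, unrestricted non-negative solutions to x_1+…+x_4 = 20 number C(20+3,3) = 1771.
Subtract solutions that violate a single cap (substitute x_i' = x_i − (cap_i+1)): x_1 ≥ 9 gives C(14,3) = 364; x_2 ≥ 4 gives C(19,3) = 969; x_3 ≥ 7 gives C(16,3) = 560; x_4 ≥ 7 gives C(16,3) = 560. Together 2453.
Add back pairs where two caps are both exceeded: 120 + 35 + 35 + 220 + 220 + 84 = 714.
Subtract triples: 1 + 1 + 0 + 10 = 12.
By inclusion–exclusion the count is 1771 − 2453 + 714 − 12 = 20.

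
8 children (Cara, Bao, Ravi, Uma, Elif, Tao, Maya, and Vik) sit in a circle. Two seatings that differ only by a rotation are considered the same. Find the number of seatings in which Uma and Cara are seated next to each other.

1440

Treat {Uma, Cara} as one unit (2 internal orders) and seat the resulting 7 units around the table: (6)! circular arrangements.
So 2 × (6)! = 2 × 720 = 1440.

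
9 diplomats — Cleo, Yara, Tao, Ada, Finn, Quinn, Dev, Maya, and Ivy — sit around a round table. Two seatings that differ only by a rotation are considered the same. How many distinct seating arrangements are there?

40320

Fix one person's seat to break rotational symmetry; the remaining 8 people can be arranged in (8)! = 40320 ways.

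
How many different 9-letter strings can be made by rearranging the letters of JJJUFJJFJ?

JJJUFJJFJ has 9 letters with F appearing twice and J appearing 6 times.
The number of distinct arrangements is 9!/(6!·2!) = 362880/1440 = 252.

252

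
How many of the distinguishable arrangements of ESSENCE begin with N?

60

With the first slot taken by N, it remains to arrange the other 6 letters (ESSECE).
Those 6 letters have E appearing 3 times and S appearing twice, giving (6)!/(3!·2!) = 60.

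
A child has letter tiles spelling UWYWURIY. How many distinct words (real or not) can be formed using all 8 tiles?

5040

Letter multiplicities in UWYWURIY: I×1, R×1, U×2, W×2, Y×2.
So there are 8! / (2!·2!·2!) = 5040 distinguishable arrangements.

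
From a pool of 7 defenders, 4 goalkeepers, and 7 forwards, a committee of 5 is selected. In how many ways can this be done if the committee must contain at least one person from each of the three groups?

5684

Unrestricted: C(18,5) = 8568 ways to pick any 5 of the 18.
Selections missing a whole group: no defenders → C(11,5) = 462; no goalkeepers → C(14,5) = 2002; no forwards → C(11,5) = 462.
Add back selections omitting two groups (i.e. drawn from a single group): C(7,5) + C(4,5) + C(7,5) = 42.
By inclusion–exclusion: 8568 − 2926 + 42 = 5684.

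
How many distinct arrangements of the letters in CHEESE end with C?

With the last slot taken by C, it remains to arrange the other 5 letters (HEESE).
Those 5 letters have E appearing 3 times, giving (5)!/(3!) = 20.

20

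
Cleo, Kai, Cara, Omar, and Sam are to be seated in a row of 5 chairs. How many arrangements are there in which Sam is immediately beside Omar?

48

Glue Sam and Omar into one block (2 internal orders), leaving 4 units to arrange in a row.
So the count is 2·(4)! = 48.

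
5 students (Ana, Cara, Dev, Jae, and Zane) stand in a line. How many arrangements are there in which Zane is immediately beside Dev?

Treat {Zane, Dev} as a single unit. There are 4 units to order, and the pair itself can be ordered 2 ways.
That gives 2 × 4! = 2 × 24 = 48.

48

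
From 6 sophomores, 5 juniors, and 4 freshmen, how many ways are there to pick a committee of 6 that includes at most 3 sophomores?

4410

Split by how many sophomores are chosen (0 through 3).
Sum: C(6,0)·C(9,6) + C(6,1)·C(9,5) + C(6,2)·C(9,4) + C(6,3)·C(9,3) = 84 + 756 + 1890 + 1680 = 4410.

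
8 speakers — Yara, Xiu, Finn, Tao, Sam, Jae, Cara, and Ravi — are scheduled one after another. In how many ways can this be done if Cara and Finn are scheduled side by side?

Treat {Cara, Finn} as a single unit. There are 7 units to order, and the pair itself can be ordered 2 ways.
So the count is 2·(7)! = 10080.

10080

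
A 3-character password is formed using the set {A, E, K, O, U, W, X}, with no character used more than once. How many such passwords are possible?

With no repetition, fill the 3 characters in order: 7 choices, then 6, down to 5.
7 × 6 × 5 = 210.

210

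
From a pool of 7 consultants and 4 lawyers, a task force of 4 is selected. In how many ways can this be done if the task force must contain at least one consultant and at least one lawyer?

294

Total 4-person selections from all 11: C(11,4) = 330.
Subtract selections that omit an entire group: no consultants → C(4,4) = 1; no lawyers → C(7,4) = 35.
Both groups omitted at once is impossible, so 330 − 36 = 294.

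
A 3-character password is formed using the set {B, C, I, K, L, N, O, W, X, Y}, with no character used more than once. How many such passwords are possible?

Choose and order 3 of the 10 symbols: the first character has 10 options, the next 9, then 8.
10 × 9 × 8 = 720.

720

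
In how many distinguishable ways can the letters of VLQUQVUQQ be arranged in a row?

3780

Letter multiplicities in VLQUQVUQQ: L×1, Q×4, U×2, V×2.
So there are 9! / (4!·2!·2!) = 3780 distinguishable arrangements.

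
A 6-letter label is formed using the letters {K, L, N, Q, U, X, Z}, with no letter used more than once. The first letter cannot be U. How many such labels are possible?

4320

The first letter has 7−1 = 6 choices (anything except U).
The remaining 5 letters are filled from the other 6 symbols without repetition: 6 × 5 × 4 × 3 × 2 = 720.
Total: 6 × 720 = 4320.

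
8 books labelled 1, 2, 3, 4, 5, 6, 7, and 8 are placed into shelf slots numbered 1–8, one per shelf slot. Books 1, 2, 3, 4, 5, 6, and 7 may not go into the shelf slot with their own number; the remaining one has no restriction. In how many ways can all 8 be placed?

16687

Let Aᵢ (for 1 ≤ i ≤ 7) be the placements that put book i in its forbidden shelf slot. Any j of these fix j positions, leaving (8−j)! ways to fill the rest, and there are C(7,j) ways to pick which j.
By inclusion–exclusion, the number of valid placements is Σ_{j=0}^{7} (−1)^j C(7,j)·(8−j)!.
Computing: 40320 − 35280 + 15120 − 4200 + 840 − 126 + 14 − 1 = 16687.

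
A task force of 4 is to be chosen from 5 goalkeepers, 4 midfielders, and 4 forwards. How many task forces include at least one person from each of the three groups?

Unrestricted: C(13,4) = 715 ways to pick any 4 of the 13.
Subtract selections that omit an entire group: no goalkeepers → C(8,4) = 70; no midfielders → C(9,4) = 126; no forwards → C(9,4) = 126.
Add back selections omitting two groups (i.e. drawn from a single group): C(5,4) + C(4,4) + C(4,4) = 7.
By inclusion–exclusion: 715 − 322 + 7 = 400.

400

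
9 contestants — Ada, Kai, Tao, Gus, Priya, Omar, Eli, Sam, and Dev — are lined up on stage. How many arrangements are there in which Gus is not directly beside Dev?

282240

There are 9! = 362880 arrangements in all. If Gus and Dev are adjacent, merging them into one block gives 2·(8)! = 80640 arrangements.
Complementary counting: 362880 − 80640 = 282240.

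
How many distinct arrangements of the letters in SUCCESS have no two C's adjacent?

300

Total arrangements of SUCCESS: 7!/(3!·2!) = 420.
Arrangements with the C's together: treat CC as one letter, giving (6)!/(3!) = 120.
Hence 420 − 120 = 300.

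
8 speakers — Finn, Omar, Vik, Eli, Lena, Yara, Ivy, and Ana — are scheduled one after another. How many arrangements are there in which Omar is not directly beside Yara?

There are 8! = 40320 arrangements in all. If Omar and Yara are adjacent, merging them into one block gives 2·(7)! = 10080 arrangements.
So 40320 − 10080 = 30240 arrangements keep them apart.

30240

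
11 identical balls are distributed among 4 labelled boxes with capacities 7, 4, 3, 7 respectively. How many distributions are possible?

130

By stars and bars, unrestricted non-negative solutions to x_1+…+x_4 = 11 number C(11+3,3) = 364.
Subtract solutions that violate a single cap (substitute x_i' = x_i − (cap_i+1)): x_1 ≥ 8 gives C(6,3) = 20; x_2 ≥ 5 gives C(9,3) = 84; x_3 ≥ 4 gives C(10,3) = 120; x_4 ≥ 8 gives C(6,3) = 20. Together 244.
Add back pairs where two caps are both exceeded: 0 + 0 + 0 + 10 + 0 + 0 = 10.
By inclusion–exclusion the count is 364 − 244 + 10 = 130.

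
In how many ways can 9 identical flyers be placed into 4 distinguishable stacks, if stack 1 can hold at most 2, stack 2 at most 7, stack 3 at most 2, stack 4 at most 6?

58

By stars and bars, unrestricted non-negative solutions to x_1+…+x_4 = 9 number C(9+3,3) = 220.
Subtract solutions that violate a single cap (substitute x_i' = x_i − (cap_i+1)): x_1 ≥ 3 gives C(9,3) = 84; x_2 ≥ 8 gives C(4,3) = 4; x_3 ≥ 3 gives C(9,3) = 84; x_4 ≥ 7 gives C(5,3) = 10. Together 182.
Add back pairs where two caps are both exceeded: 0 + 20 + 0 + 0 + 0 + 0 = 20.
By inclusion–exclusion the count is 220 − 182 + 20 = 58.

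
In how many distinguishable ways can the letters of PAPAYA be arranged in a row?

PAPAYA has 6 letters with A appearing 3 times and P appearing twice.
The number of distinct arrangements is 6!/(3!·2!) = 720/12 = 60.

60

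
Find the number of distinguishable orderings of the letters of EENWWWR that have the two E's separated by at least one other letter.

Total arrangements of EENWWWR: 7!/(3!·2!) = 420.
If the two E's are adjacent, glue them into one block, leaving 6 items to arrange: (6)!/(3!) = 120 ways.
Subtracting, 420 − 120 = 300 arrangements keep the E's apart.

300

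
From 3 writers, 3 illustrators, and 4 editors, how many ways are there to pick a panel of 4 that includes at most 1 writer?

Split by how many writers are chosen (0 through 1).
Sum: C(3,0)·C(7,4) + C(3,1)·C(7,3) = 35 + 105 = 140.

140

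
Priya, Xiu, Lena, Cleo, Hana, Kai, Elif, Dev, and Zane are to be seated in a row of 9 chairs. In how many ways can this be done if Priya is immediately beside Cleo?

Glue Priya and Cleo into one block (2 internal orders), leaving 8 units to arrange in a row.
So the count is 2·(8)! = 80640.

80640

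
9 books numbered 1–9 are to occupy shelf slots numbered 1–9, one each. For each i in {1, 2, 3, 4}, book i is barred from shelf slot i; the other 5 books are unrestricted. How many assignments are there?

Let Aᵢ (for 1 ≤ i ≤ 4) be the placements that put book i in its forbidden shelf slot. Any j of these fix j positions, leaving (9−j)! ways to fill the rest, and there are C(4,j) ways to pick which j.
By inclusion–exclusion, the number of valid placements is Σ_{j=0}^{4} (−1)^j C(4,j)·(9−j)!.
Computing: 362880 − 161280 + 30240 − 2880 + 120 = 229080.

229080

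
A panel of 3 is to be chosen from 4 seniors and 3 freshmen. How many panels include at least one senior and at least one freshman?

With no constraint there are C(7,3) = 35 possible selections.
Selections missing a whole group: no seniors → C(3,3) = 1; no freshmen → C(4,3) = 4.
Both groups omitted at once is impossible, so 35 − 5 = 30.

30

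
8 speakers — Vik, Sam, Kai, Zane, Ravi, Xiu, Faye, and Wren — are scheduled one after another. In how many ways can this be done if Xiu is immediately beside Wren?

10080

Glue Xiu and Wren into one block (2 internal orders), leaving 7 units to arrange in a row.
So the count is 2·(7)! = 10080.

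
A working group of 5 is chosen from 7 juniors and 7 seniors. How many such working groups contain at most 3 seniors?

Split by how many seniors are chosen (0 through 3).
Sum: C(7,0)·C(7,5) + C(7,1)·C(7,4) + C(7,2)·C(7,3) + C(7,3)·C(7,2) = 21 + 245 + 735 + 735 = 1736.

1736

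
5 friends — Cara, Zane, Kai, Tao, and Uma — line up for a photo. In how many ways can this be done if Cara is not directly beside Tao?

72

Of the 5! = 120 arrangements, those with Cara and Tao adjacent number 2 × 4! = 48 (treat the pair as a block with 2 internal orders).
So 120 − 48 = 72 arrangements keep them apart.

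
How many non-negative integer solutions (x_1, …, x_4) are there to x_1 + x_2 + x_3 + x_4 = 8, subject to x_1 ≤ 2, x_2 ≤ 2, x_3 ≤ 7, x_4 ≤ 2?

26

Ignoring the caps, the number of non-negative solutions to x_1+…+x_4 = 8 is C(11,3) = 165.
Subtract solutions that violate a single cap (substitute x_i' = x_i − (cap_i+1)): x_1 ≥ 3 gives C(8,3) = 56; x_2 ≥ 3 gives C(8,3) = 56; x_3 ≥ 8 gives C(3,3) = 1; x_4 ≥ 3 gives C(8,3) = 56. Together 169.
Add back pairs where two caps are both exceeded: 10 + 0 + 10 + 0 + 10 + 0 = 30.
By inclusion–exclusion the count is 165 − 169 + 30 = 26.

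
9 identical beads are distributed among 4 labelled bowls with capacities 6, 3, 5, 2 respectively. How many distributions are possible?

Without the upper bounds there are C(12,3) = 220 ways to split 9 among 4 bowls.
Subtract solutions that violate a single cap (substitute x_i' = x_i − (cap_i+1)): x_1 ≥ 7 gives C(5,3) = 10; x_2 ≥ 4 gives C(8,3) = 56; x_3 ≥ 6 gives C(6,3) = 20; x_4 ≥ 3 gives C(9,3) = 84. Together 170.
Add back pairs where two caps are both exceeded: 0 + 0 + 0 + 0 + 10 + 1 = 11.
By inclusion–exclusion the count is 220 − 170 + 11 = 61.

61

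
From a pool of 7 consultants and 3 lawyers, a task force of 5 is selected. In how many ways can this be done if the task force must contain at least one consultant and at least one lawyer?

With no constraint there are C(10,5) = 252 possible selections.
Selections missing a whole group: no consultants → C(3,5) = 0; no lawyers → C(7,5) = 21.
Both groups omitted at once is impossible, so 252 − 21 = 231.

231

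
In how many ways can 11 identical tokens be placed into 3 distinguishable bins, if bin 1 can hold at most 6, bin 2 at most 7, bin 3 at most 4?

25

Without the upper bounds there are C(13,2) = 78 ways to split 11 among 3 bins.
Subtract solutions that violate a single cap (substitute x_i' = x_i − (cap_i+1)): x_1 ≥ 7 gives C(6,2) = 15; x_2 ≥ 8 gives C(5,2) = 10; x_3 ≥ 5 gives C(8,2) = 28. Together 53.
No two caps can be exceeded simultaneously, so the pair terms are all 0.
By inclusion–exclusion the count is 78 − 53 + 0 = 25.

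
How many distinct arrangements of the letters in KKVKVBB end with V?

Fix V in the last position and arrange the remaining 6 letters.
Those 6 letters have B appearing twice and K appearing 3 times, giving (6)!/(3!·2!) = 60.

60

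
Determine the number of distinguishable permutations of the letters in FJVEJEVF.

2520

The 8 letters of FJVEJEVF have repeats: E appearing twice, F appearing twice, J appearing twice, and V appearing twice.
The number of distinct arrangements is 8!/(2!·2!·2!·2!) = 40320/16 = 2520.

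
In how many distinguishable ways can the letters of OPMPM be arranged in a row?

30

Letter multiplicities in OPMPM: M×2, O×1, P×2.
The number of distinct arrangements is 5!/(2!·2!) = 120/4 = 30.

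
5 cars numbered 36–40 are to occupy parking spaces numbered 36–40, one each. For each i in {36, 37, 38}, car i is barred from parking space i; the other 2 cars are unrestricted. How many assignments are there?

Let Aᵢ (for i ∈ {36, 37, 38}) be the placements that put car i in its forbidden parking space. Any j of these fix j positions, leaving (5−j)! ways to fill the rest, and there are C(3,j) ways to pick which j.
By inclusion–exclusion, the number of valid placements is Σ_{j=0}^{3} (−1)^j C(3,j)·(5−j)!.
Computing: 120 − 72 + 18 − 2 = 64.

64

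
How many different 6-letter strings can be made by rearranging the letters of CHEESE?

The 6 letters of CHEESE have repeats: E appearing 3 times.
Dividing 6! = 720 by 3! = 6 for the repeated letters gives 120.

120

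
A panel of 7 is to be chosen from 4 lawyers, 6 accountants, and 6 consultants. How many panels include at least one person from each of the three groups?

Unrestricted: C(16,7) = 11440 ways to pick any 7 of the 16.
Selections missing a whole group: no lawyers → C(12,7) = 792; no accountants → C(10,7) = 120; no consultants → C(10,7) = 120.
Add back selections omitting two groups (i.e. drawn from a single group): C(4,7) + C(6,7) + C(6,7) = 0.
By inclusion–exclusion: 11440 − 1032 + 0 = 10408.

10408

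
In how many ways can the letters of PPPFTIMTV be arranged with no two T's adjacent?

Total arrangements of PPPFTIMTV: 9!/(3!·2!) = 30240.
Arrangements with the T's together: treat TT as one letter, giving (8)!/(3!) = 6720.
Subtracting, 30240 − 6720 = 23520 arrangements keep the T's apart.

23520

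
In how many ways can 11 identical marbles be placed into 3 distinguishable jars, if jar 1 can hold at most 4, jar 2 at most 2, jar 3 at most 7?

Without the upper bounds there are C(13,2) = 78 ways to split 11 among 3 jars.
Subtract solutions that violate a single cap (substitute x_i' = x_i − (cap_i+1)): x_1 ≥ 5 gives C(8,2) = 28; x_2 ≥ 3 gives C(10,2) = 45; x_3 ≥ 8 gives C(5,2) = 10. Together 83.
Add back pairs where two caps are both exceeded: 10 + 0 + 1 = 11.
By inclusion–exclusion the count is 78 − 83 + 11 = 6.

6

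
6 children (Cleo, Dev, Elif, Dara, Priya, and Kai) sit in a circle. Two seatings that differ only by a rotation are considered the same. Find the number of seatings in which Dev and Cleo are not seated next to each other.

72

All circular seatings of 6 people number (5)! = 120.
Seatings with Dev beside Cleo: treat them as a block with 2 internal orders, giving 2 × (4)! = 48.
Subtracting, 120 − 48 = 72.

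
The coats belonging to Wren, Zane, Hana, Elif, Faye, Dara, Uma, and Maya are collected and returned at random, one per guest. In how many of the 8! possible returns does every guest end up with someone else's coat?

This is the derangement count D_8: permutations of 8 items with no fixed point.
By inclusion–exclusion this is Σ_{j=0}^{8} (−1)^j C(8,j)·(8−j)!.
Computing: 40320 − 40320 + 20160 − 6720 + 1680 − 336 + 56 − 8 + 1 = 14833.

14833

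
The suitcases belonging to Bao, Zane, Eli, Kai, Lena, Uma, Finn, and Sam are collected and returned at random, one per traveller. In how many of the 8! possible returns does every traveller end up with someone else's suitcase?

Count assignments avoiding every fixed point. For any j of the 8 travellers fixed to their own suitcase, the other 8−j can be arranged in (8−j)! ways.
By inclusion–exclusion this is Σ_{j=0}^{8} (−1)^j C(8,j)·(8−j)!.
Computing: 40320 − 40320 + 20160 − 6720 + 1680 − 336 + 56 − 8 + 1 = 14833.

14833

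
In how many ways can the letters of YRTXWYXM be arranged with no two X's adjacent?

Total arrangements of YRTXWYXM: 8!/(2!·2!) = 10080.
If the two X's are adjacent, glue them into one block, leaving 7 items to arrange: (7)!/(2!) = 2520 ways.
Subtracting, 10080 − 2520 = 7560 arrangements keep the X's apart.

7560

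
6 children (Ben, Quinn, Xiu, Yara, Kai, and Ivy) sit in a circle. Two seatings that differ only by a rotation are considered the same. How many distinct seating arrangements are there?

120

Fix one person's seat to break rotational symmetry; the remaining 5 people can be arranged in (5)! = 120 ways.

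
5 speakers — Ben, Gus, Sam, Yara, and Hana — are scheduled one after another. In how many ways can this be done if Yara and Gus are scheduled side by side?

Glue Yara and Gus into one block (2 internal orders), leaving 4 units to arrange in a row.
That gives 2 × 4! = 2 × 24 = 48.

48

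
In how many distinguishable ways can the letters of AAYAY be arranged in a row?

AAYAY has 5 letters with A appearing 3 times and Y appearing twice.
The number of distinct arrangements is 5!/(3!·2!) = 120/12 = 10.

10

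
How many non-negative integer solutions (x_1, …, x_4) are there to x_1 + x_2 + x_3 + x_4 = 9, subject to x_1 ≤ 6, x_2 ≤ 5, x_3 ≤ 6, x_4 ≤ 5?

160

Without the upper bounds there are C(12,3) = 220 ways to split 9 among 4 variables.
Subtract solutions that violate a single cap (substitute x_i' = x_i − (cap_i+1)): x_1 ≥ 7 gives C(5,3) = 10; x_2 ≥ 6 gives C(6,3) = 20; x_3 ≥ 7 gives C(5,3) = 10; x_4 ≥ 6 gives C(6,3) = 20. Together 60.
No two caps can be exceeded simultaneously, so the pair terms are all 0.
By inclusion–exclusion the count is 220 − 60 + 0 = 160.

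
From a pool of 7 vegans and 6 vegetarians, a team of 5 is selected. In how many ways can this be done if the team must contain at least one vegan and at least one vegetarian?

1260

With no constraint there are C(13,5) = 1287 possible selections.
Selections missing a whole group: no vegans → C(6,5) = 6; no vegetarians → C(7,5) = 21.
Both groups omitted at once is impossible, so 1287 − 27 = 1260.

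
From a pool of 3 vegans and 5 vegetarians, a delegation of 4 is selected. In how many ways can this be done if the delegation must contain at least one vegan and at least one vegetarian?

Unrestricted: C(8,4) = 70 ways to pick any 4 of the 8.
Selections missing a whole group: no vegans → C(5,4) = 5; no vegetarians → C(3,4) = 0.
Both groups omitted at once is impossible, so 70 − 5 = 65.

65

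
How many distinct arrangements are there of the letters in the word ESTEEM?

120

ESTEEM has 6 letters with E appearing 3 times.
So there are 6! / (3!) = 120 distinguishable arrangements.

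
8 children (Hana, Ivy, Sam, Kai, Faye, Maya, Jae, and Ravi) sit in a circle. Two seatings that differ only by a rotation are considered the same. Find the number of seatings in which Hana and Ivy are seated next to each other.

Treat {Hana, Ivy} as one unit (2 internal orders) and seat the resulting 7 units around the table: (6)! circular arrangements.
So 2 × (6)! = 2 × 720 = 1440.

1440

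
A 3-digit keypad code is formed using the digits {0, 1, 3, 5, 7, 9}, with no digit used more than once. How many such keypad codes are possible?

120

Choose and order 3 of the 6 symbols: the first digit has 6 options, the next 5, then 4.
6 × 5 × 4 = 120.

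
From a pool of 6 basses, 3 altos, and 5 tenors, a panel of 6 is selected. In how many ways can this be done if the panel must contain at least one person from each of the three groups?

With no constraint there are C(14,6) = 3003 possible selections.
Selections missing a whole group: no basses → C(8,6) = 28; no altos → C(11,6) = 462; no tenors → C(9,6) = 84.
Add back selections omitting two groups (i.e. drawn from a single group): C(6,6) + C(3,6) + C(5,6) = 1.
By inclusion–exclusion: 3003 − 574 + 1 = 2430.

2430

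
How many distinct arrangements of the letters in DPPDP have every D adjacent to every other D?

4

Treat the 2 copies of D as a single block. The multiset to arrange is then {DD, P, P, P}, 4 items in all.
That gives (4)!/(3!) = 4 arrangements.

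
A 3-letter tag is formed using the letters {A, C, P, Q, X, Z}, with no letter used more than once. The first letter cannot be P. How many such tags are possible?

The first letter has 6−1 = 5 choices (anything except P).
The remaining 2 letters are filled from the other 5 symbols without repetition: 5 × 4 = 20.
Total: 5 × 20 = 100.

100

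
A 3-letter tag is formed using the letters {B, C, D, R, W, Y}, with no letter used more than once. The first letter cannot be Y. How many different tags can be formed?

The first letter has 6−1 = 5 choices (anything except Y).
The remaining 2 letters are filled from the other 5 symbols without repetition: 5 × 4 = 20.
Total: 5 × 20 = 100.

100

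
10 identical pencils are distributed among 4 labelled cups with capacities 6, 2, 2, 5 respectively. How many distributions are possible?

By stars and bars, unrestricted non-negative solutions to x_1+…+x_4 = 10 number C(10+3,3) = 286.
Subtract solutions that violate a single cap (substitute x_i' = x_i − (cap_i+1)): x_1 ≥ 7 gives C(6,3) = 20; x_2 ≥ 3 gives C(10,3) = 120; x_3 ≥ 3 gives C(10,3) = 120; x_4 ≥ 6 gives C(7,3) = 35. Together 295.
Add back pairs where two caps are both exceeded: 1 + 1 + 0 + 35 + 4 + 4 = 45.
By inclusion–exclusion the count is 286 − 295 + 45 = 36.

36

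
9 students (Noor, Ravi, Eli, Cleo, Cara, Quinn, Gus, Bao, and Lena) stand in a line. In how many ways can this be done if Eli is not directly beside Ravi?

282240

There are 9! = 362880 arrangements in all. If Eli and Ravi are adjacent, merging them into one block gives 2·(8)! = 80640 arrangements.
Complementary counting: 362880 − 80640 = 282240.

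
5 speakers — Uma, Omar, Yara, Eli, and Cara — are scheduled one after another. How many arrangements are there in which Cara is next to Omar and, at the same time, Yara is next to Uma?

Treat {Cara,Omar} as one block (2 orders) and {Yara,Uma} as another (2 orders).
That leaves 3 units to arrange: 2 × 2 × 3! = 4 × 6 = 24.

24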